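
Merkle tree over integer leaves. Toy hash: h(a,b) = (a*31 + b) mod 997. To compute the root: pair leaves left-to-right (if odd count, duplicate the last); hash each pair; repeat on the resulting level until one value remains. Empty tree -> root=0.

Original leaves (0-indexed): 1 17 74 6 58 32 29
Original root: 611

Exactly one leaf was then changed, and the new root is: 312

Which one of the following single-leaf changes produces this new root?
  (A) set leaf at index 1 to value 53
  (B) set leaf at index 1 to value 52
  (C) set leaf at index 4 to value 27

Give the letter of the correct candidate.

Original leaves: [1, 17, 74, 6, 58, 32, 29]
Target new root: 312
Try each candidate change and compute the resulting root:
Candidate A: set leaf[1] = 53 -> leaves = [1, 53, 74, 6, 58, 32, 29]
  L0: [1, 53, 74, 6, 58, 32, 29]
  L1: h(1,53)=(1*31+53)%997=84 h(74,6)=(74*31+6)%997=306 h(58,32)=(58*31+32)%997=833 h(29,29)=(29*31+29)%997=928 -> [84, 306, 833, 928]
  L2: h(84,306)=(84*31+306)%997=916 h(833,928)=(833*31+928)%997=829 -> [916, 829]
  L3: h(916,829)=(916*31+829)%997=312 -> [312]
  root = 312 == target 312  ** MATCH **
Candidate B: set leaf[1] = 52 -> leaves = [1, 52, 74, 6, 58, 32, 29]
  L0: [1, 52, 74, 6, 58, 32, 29]
  L1: h(1,52)=(1*31+52)%997=83 h(74,6)=(74*31+6)%997=306 h(58,32)=(58*31+32)%997=833 h(29,29)=(29*31+29)%997=928 -> [83, 306, 833, 928]
  L2: h(83,306)=(83*31+306)%997=885 h(833,928)=(833*31+928)%997=829 -> [885, 829]
  L3: h(885,829)=(885*31+829)%997=348 -> [348]
  root = 348 != target 312
Candidate C: set leaf[4] = 27 -> leaves = [1, 17, 74, 6, 27, 32, 29]
  L0: [1, 17, 74, 6, 27, 32, 29]
  L1: h(1,17)=(1*31+17)%997=48 h(74,6)=(74*31+6)%997=306 h(27,32)=(27*31+32)%997=869 h(29,29)=(29*31+29)%997=928 -> [48, 306, 869, 928]
  L2: h(48,306)=(48*31+306)%997=797 h(869,928)=(869*31+928)%997=948 -> [797, 948]
  L3: h(797,948)=(797*31+948)%997=730 -> [730]
  root = 730 != target 312
Candidate A produces the target root.

Answer: A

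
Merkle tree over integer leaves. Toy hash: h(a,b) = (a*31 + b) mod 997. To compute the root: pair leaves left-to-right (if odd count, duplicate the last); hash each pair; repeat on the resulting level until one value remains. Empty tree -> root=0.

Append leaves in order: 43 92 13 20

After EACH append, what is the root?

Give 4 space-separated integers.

Answer: 43 428 723 730

Derivation:
After append 43 (leaves=[43]):
  L0: [43]
  root=43
After append 92 (leaves=[43, 92]):
  L0: [43, 92]
  L1: h(43,92)=(43*31+92)%997=428 -> [428]
  root=428
After append 13 (leaves=[43, 92, 13]):
  L0: [43, 92, 13]
  L1: h(43,92)=(43*31+92)%997=428 h(13,13)=(13*31+13)%997=416 -> [428, 416]
  L2: h(428,416)=(428*31+416)%997=723 -> [723]
  root=723
After append 20 (leaves=[43, 92, 13, 20]):
  L0: [43, 92, 13, 20]
  L1: h(43,92)=(43*31+92)%997=428 h(13,20)=(13*31+20)%997=423 -> [428, 423]
  L2: h(428,423)=(428*31+423)%997=730 -> [730]
  root=730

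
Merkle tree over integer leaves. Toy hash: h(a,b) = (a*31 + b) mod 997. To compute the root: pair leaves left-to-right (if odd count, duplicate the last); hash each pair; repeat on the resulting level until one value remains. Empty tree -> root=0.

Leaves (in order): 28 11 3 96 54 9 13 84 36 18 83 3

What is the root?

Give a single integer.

Answer: 623

Derivation:
L0: [28, 11, 3, 96, 54, 9, 13, 84, 36, 18, 83, 3]
L1: h(28,11)=(28*31+11)%997=879 h(3,96)=(3*31+96)%997=189 h(54,9)=(54*31+9)%997=686 h(13,84)=(13*31+84)%997=487 h(36,18)=(36*31+18)%997=137 h(83,3)=(83*31+3)%997=582 -> [879, 189, 686, 487, 137, 582]
L2: h(879,189)=(879*31+189)%997=519 h(686,487)=(686*31+487)%997=816 h(137,582)=(137*31+582)%997=841 -> [519, 816, 841]
L3: h(519,816)=(519*31+816)%997=953 h(841,841)=(841*31+841)%997=990 -> [953, 990]
L4: h(953,990)=(953*31+990)%997=623 -> [623]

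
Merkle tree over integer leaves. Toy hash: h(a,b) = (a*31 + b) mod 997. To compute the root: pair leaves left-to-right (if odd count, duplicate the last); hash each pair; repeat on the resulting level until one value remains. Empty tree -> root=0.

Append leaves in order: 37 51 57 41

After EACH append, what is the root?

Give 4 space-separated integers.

Answer: 37 201 79 63

Derivation:
After append 37 (leaves=[37]):
  L0: [37]
  root=37
After append 51 (leaves=[37, 51]):
  L0: [37, 51]
  L1: h(37,51)=(37*31+51)%997=201 -> [201]
  root=201
After append 57 (leaves=[37, 51, 57]):
  L0: [37, 51, 57]
  L1: h(37,51)=(37*31+51)%997=201 h(57,57)=(57*31+57)%997=827 -> [201, 827]
  L2: h(201,827)=(201*31+827)%997=79 -> [79]
  root=79
After append 41 (leaves=[37, 51, 57, 41]):
  L0: [37, 51, 57, 41]
  L1: h(37,51)=(37*31+51)%997=201 h(57,41)=(57*31+41)%997=811 -> [201, 811]
  L2: h(201,811)=(201*31+811)%997=63 -> [63]
  root=63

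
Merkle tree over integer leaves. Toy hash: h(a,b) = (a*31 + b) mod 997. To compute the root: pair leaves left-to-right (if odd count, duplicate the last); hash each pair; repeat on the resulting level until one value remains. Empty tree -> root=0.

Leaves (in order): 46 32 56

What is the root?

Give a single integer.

Answer: 131

Derivation:
L0: [46, 32, 56]
L1: h(46,32)=(46*31+32)%997=461 h(56,56)=(56*31+56)%997=795 -> [461, 795]
L2: h(461,795)=(461*31+795)%997=131 -> [131]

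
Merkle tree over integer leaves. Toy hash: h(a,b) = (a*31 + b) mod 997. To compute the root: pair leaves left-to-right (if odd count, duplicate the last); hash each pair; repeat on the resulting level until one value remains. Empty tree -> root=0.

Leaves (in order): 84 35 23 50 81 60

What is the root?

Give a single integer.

Answer: 951

Derivation:
L0: [84, 35, 23, 50, 81, 60]
L1: h(84,35)=(84*31+35)%997=645 h(23,50)=(23*31+50)%997=763 h(81,60)=(81*31+60)%997=577 -> [645, 763, 577]
L2: h(645,763)=(645*31+763)%997=818 h(577,577)=(577*31+577)%997=518 -> [818, 518]
L3: h(818,518)=(818*31+518)%997=951 -> [951]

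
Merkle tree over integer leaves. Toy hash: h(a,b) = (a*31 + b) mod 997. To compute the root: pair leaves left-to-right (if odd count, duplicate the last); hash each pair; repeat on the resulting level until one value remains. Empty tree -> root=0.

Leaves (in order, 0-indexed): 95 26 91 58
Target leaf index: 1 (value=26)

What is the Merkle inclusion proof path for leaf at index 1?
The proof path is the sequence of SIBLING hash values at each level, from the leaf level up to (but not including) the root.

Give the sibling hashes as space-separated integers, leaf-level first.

L0 (leaves): [95, 26, 91, 58], target index=1
L1: h(95,26)=(95*31+26)%997=977 [pair 0] h(91,58)=(91*31+58)%997=885 [pair 1] -> [977, 885]
  Sibling for proof at L0: 95
L2: h(977,885)=(977*31+885)%997=265 [pair 0] -> [265]
  Sibling for proof at L1: 885
Root: 265
Proof path (sibling hashes from leaf to root): [95, 885]

Answer: 95 885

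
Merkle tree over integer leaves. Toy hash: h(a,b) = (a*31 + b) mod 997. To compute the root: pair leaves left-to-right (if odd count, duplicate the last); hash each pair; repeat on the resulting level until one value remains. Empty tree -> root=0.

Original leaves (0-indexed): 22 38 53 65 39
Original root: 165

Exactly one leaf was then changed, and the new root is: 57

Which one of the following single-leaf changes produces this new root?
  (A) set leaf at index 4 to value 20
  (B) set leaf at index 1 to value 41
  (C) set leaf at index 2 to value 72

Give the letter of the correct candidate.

Answer: B

Derivation:
Original leaves: [22, 38, 53, 65, 39]
Target new root: 57
Try each candidate change and compute the resulting root:
Candidate A: set leaf[4] = 20 -> leaves = [22, 38, 53, 65, 20]
  L0: [22, 38, 53, 65, 20]
  L1: h(22,38)=(22*31+38)%997=720 h(53,65)=(53*31+65)%997=711 h(20,20)=(20*31+20)%997=640 -> [720, 711, 640]
  L2: h(720,711)=(720*31+711)%997=100 h(640,640)=(640*31+640)%997=540 -> [100, 540]
  L3: h(100,540)=(100*31+540)%997=649 -> [649]
  root = 649 != target 57
Candidate B: set leaf[1] = 41 -> leaves = [22, 41, 53, 65, 39]
  L0: [22, 41, 53, 65, 39]
  L1: h(22,41)=(22*31+41)%997=723 h(53,65)=(53*31+65)%997=711 h(39,39)=(39*31+39)%997=251 -> [723, 711, 251]
  L2: h(723,711)=(723*31+711)%997=193 h(251,251)=(251*31+251)%997=56 -> [193, 56]
  L3: h(193,56)=(193*31+56)%997=57 -> [57]
  root = 57 == target 57  ** MATCH **
Candidate C: set leaf[2] = 72 -> leaves = [22, 38, 72, 65, 39]
  L0: [22, 38, 72, 65, 39]
  L1: h(22,38)=(22*31+38)%997=720 h(72,65)=(72*31+65)%997=303 h(39,39)=(39*31+39)%997=251 -> [720, 303, 251]
  L2: h(720,303)=(720*31+303)%997=689 h(251,251)=(251*31+251)%997=56 -> [689, 56]
  L3: h(689,56)=(689*31+56)%997=478 -> [478]
  root = 478 != target 57
Candidate B produces the target root.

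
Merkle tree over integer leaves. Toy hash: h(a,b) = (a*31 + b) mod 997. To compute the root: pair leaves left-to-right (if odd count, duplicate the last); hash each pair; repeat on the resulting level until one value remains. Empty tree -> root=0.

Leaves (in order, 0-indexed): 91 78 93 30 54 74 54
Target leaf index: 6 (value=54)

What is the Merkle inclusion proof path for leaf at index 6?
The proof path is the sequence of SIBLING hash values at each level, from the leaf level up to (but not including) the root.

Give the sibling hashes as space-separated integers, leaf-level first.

L0 (leaves): [91, 78, 93, 30, 54, 74, 54], target index=6
L1: h(91,78)=(91*31+78)%997=905 [pair 0] h(93,30)=(93*31+30)%997=919 [pair 1] h(54,74)=(54*31+74)%997=751 [pair 2] h(54,54)=(54*31+54)%997=731 [pair 3] -> [905, 919, 751, 731]
  Sibling for proof at L0: 54
L2: h(905,919)=(905*31+919)%997=61 [pair 0] h(751,731)=(751*31+731)%997=84 [pair 1] -> [61, 84]
  Sibling for proof at L1: 751
L3: h(61,84)=(61*31+84)%997=978 [pair 0] -> [978]
  Sibling for proof at L2: 61
Root: 978
Proof path (sibling hashes from leaf to root): [54, 751, 61]

Answer: 54 751 61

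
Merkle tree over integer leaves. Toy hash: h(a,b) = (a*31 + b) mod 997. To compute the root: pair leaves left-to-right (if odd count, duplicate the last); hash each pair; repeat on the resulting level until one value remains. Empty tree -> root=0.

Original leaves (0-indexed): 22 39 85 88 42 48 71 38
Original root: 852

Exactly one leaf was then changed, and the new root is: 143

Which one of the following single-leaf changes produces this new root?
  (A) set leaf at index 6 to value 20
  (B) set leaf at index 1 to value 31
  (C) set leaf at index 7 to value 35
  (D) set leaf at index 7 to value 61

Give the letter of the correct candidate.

Original leaves: [22, 39, 85, 88, 42, 48, 71, 38]
Target new root: 143
Try each candidate change and compute the resulting root:
Candidate A: set leaf[6] = 20 -> leaves = [22, 39, 85, 88, 42, 48, 20, 38]
  L0: [22, 39, 85, 88, 42, 48, 20, 38]
  L1: h(22,39)=(22*31+39)%997=721 h(85,88)=(85*31+88)%997=729 h(42,48)=(42*31+48)%997=353 h(20,38)=(20*31+38)%997=658 -> [721, 729, 353, 658]
  L2: h(721,729)=(721*31+729)%997=149 h(353,658)=(353*31+658)%997=634 -> [149, 634]
  L3: h(149,634)=(149*31+634)%997=268 -> [268]
  root = 268 != target 143
Candidate B: set leaf[1] = 31 -> leaves = [22, 31, 85, 88, 42, 48, 71, 38]
  L0: [22, 31, 85, 88, 42, 48, 71, 38]
  L1: h(22,31)=(22*31+31)%997=713 h(85,88)=(85*31+88)%997=729 h(42,48)=(42*31+48)%997=353 h(71,38)=(71*31+38)%997=245 -> [713, 729, 353, 245]
  L2: h(713,729)=(713*31+729)%997=898 h(353,245)=(353*31+245)%997=221 -> [898, 221]
  L3: h(898,221)=(898*31+221)%997=143 -> [143]
  root = 143 == target 143  ** MATCH **
Candidate C: set leaf[7] = 35 -> leaves = [22, 39, 85, 88, 42, 48, 71, 35]
  L0: [22, 39, 85, 88, 42, 48, 71, 35]
  L1: h(22,39)=(22*31+39)%997=721 h(85,88)=(85*31+88)%997=729 h(42,48)=(42*31+48)%997=353 h(71,35)=(71*31+35)%997=242 -> [721, 729, 353, 242]
  L2: h(721,729)=(721*31+729)%997=149 h(353,242)=(353*31+242)%997=218 -> [149, 218]
  L3: h(149,218)=(149*31+218)%997=849 -> [849]
  root = 849 != target 143
Candidate D: set leaf[7] = 61 -> leaves = [22, 39, 85, 88, 42, 48, 71, 61]
  L0: [22, 39, 85, 88, 42, 48, 71, 61]
  L1: h(22,39)=(22*31+39)%997=721 h(85,88)=(85*31+88)%997=729 h(42,48)=(42*31+48)%997=353 h(71,61)=(71*31+61)%997=268 -> [721, 729, 353, 268]
  L2: h(721,729)=(721*31+729)%997=149 h(353,268)=(353*31+268)%997=244 -> [149, 244]
  L3: h(149,244)=(149*31+244)%997=875 -> [875]
  root = 875 != target 143
Candidate B produces the target root.

Answer: B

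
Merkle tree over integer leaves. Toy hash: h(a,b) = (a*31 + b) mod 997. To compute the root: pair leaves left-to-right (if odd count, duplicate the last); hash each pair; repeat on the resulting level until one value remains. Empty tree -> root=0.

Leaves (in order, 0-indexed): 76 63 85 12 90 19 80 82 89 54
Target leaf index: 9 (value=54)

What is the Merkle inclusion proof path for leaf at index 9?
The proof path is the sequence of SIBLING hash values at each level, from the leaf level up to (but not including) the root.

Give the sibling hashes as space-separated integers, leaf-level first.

Answer: 89 819 286 866

Derivation:
L0 (leaves): [76, 63, 85, 12, 90, 19, 80, 82, 89, 54], target index=9
L1: h(76,63)=(76*31+63)%997=425 [pair 0] h(85,12)=(85*31+12)%997=653 [pair 1] h(90,19)=(90*31+19)%997=815 [pair 2] h(80,82)=(80*31+82)%997=568 [pair 3] h(89,54)=(89*31+54)%997=819 [pair 4] -> [425, 653, 815, 568, 819]
  Sibling for proof at L0: 89
L2: h(425,653)=(425*31+653)%997=867 [pair 0] h(815,568)=(815*31+568)%997=908 [pair 1] h(819,819)=(819*31+819)%997=286 [pair 2] -> [867, 908, 286]
  Sibling for proof at L1: 819
L3: h(867,908)=(867*31+908)%997=866 [pair 0] h(286,286)=(286*31+286)%997=179 [pair 1] -> [866, 179]
  Sibling for proof at L2: 286
L4: h(866,179)=(866*31+179)%997=106 [pair 0] -> [106]
  Sibling for proof at L3: 866
Root: 106
Proof path (sibling hashes from leaf to root): [89, 819, 286, 866]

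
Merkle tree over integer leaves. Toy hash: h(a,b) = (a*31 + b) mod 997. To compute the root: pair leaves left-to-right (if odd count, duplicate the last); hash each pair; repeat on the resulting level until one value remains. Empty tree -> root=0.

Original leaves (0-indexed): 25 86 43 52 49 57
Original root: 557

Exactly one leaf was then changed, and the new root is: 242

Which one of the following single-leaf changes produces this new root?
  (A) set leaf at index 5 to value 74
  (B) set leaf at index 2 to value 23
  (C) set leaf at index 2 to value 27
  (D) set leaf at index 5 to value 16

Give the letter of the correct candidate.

Original leaves: [25, 86, 43, 52, 49, 57]
Target new root: 242
Try each candidate change and compute the resulting root:
Candidate A: set leaf[5] = 74 -> leaves = [25, 86, 43, 52, 49, 74]
  L0: [25, 86, 43, 52, 49, 74]
  L1: h(25,86)=(25*31+86)%997=861 h(43,52)=(43*31+52)%997=388 h(49,74)=(49*31+74)%997=596 -> [861, 388, 596]
  L2: h(861,388)=(861*31+388)%997=160 h(596,596)=(596*31+596)%997=129 -> [160, 129]
  L3: h(160,129)=(160*31+129)%997=104 -> [104]
  root = 104 != target 242
Candidate B: set leaf[2] = 23 -> leaves = [25, 86, 23, 52, 49, 57]
  L0: [25, 86, 23, 52, 49, 57]
  L1: h(25,86)=(25*31+86)%997=861 h(23,52)=(23*31+52)%997=765 h(49,57)=(49*31+57)%997=579 -> [861, 765, 579]
  L2: h(861,765)=(861*31+765)%997=537 h(579,579)=(579*31+579)%997=582 -> [537, 582]
  L3: h(537,582)=(537*31+582)%997=280 -> [280]
  root = 280 != target 242
Candidate C: set leaf[2] = 27 -> leaves = [25, 86, 27, 52, 49, 57]
  L0: [25, 86, 27, 52, 49, 57]
  L1: h(25,86)=(25*31+86)%997=861 h(27,52)=(27*31+52)%997=889 h(49,57)=(49*31+57)%997=579 -> [861, 889, 579]
  L2: h(861,889)=(861*31+889)%997=661 h(579,579)=(579*31+579)%997=582 -> [661, 582]
  L3: h(661,582)=(661*31+582)%997=136 -> [136]
  root = 136 != target 242
Candidate D: set leaf[5] = 16 -> leaves = [25, 86, 43, 52, 49, 16]
  L0: [25, 86, 43, 52, 49, 16]
  L1: h(25,86)=(25*31+86)%997=861 h(43,52)=(43*31+52)%997=388 h(49,16)=(49*31+16)%997=538 -> [861, 388, 538]
  L2: h(861,388)=(861*31+388)%997=160 h(538,538)=(538*31+538)%997=267 -> [160, 267]
  L3: h(160,267)=(160*31+267)%997=242 -> [242]
  root = 242 == target 242  ** MATCH **
Candidate D produces the target root.

Answer: D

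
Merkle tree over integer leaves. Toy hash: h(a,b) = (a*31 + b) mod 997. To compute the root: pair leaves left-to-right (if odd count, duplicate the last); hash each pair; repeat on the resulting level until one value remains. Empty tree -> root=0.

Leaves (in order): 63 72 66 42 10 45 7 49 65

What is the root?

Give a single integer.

Answer: 685

Derivation:
L0: [63, 72, 66, 42, 10, 45, 7, 49, 65]
L1: h(63,72)=(63*31+72)%997=31 h(66,42)=(66*31+42)%997=94 h(10,45)=(10*31+45)%997=355 h(7,49)=(7*31+49)%997=266 h(65,65)=(65*31+65)%997=86 -> [31, 94, 355, 266, 86]
L2: h(31,94)=(31*31+94)%997=58 h(355,266)=(355*31+266)%997=304 h(86,86)=(86*31+86)%997=758 -> [58, 304, 758]
L3: h(58,304)=(58*31+304)%997=108 h(758,758)=(758*31+758)%997=328 -> [108, 328]
L4: h(108,328)=(108*31+328)%997=685 -> [685]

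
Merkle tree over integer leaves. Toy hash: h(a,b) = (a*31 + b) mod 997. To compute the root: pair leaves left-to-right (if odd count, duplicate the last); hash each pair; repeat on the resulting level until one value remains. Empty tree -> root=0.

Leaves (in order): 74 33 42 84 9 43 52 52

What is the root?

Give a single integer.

L0: [74, 33, 42, 84, 9, 43, 52, 52]
L1: h(74,33)=(74*31+33)%997=333 h(42,84)=(42*31+84)%997=389 h(9,43)=(9*31+43)%997=322 h(52,52)=(52*31+52)%997=667 -> [333, 389, 322, 667]
L2: h(333,389)=(333*31+389)%997=742 h(322,667)=(322*31+667)%997=679 -> [742, 679]
L3: h(742,679)=(742*31+679)%997=750 -> [750]

Answer: 750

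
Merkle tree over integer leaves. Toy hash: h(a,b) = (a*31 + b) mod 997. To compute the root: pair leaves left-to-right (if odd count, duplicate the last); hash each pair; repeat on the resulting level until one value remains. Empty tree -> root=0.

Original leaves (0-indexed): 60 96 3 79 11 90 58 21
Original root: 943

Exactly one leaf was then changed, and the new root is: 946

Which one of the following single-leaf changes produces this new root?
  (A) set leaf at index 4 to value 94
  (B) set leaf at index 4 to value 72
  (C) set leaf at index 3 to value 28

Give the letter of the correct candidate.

Answer: A

Derivation:
Original leaves: [60, 96, 3, 79, 11, 90, 58, 21]
Target new root: 946
Try each candidate change and compute the resulting root:
Candidate A: set leaf[4] = 94 -> leaves = [60, 96, 3, 79, 94, 90, 58, 21]
  L0: [60, 96, 3, 79, 94, 90, 58, 21]
  L1: h(60,96)=(60*31+96)%997=959 h(3,79)=(3*31+79)%997=172 h(94,90)=(94*31+90)%997=13 h(58,21)=(58*31+21)%997=822 -> [959, 172, 13, 822]
  L2: h(959,172)=(959*31+172)%997=988 h(13,822)=(13*31+822)%997=228 -> [988, 228]
  L3: h(988,228)=(988*31+228)%997=946 -> [946]
  root = 946 == target 946  ** MATCH **
Candidate B: set leaf[4] = 72 -> leaves = [60, 96, 3, 79, 72, 90, 58, 21]
  L0: [60, 96, 3, 79, 72, 90, 58, 21]
  L1: h(60,96)=(60*31+96)%997=959 h(3,79)=(3*31+79)%997=172 h(72,90)=(72*31+90)%997=328 h(58,21)=(58*31+21)%997=822 -> [959, 172, 328, 822]
  L2: h(959,172)=(959*31+172)%997=988 h(328,822)=(328*31+822)%997=23 -> [988, 23]
  L3: h(988,23)=(988*31+23)%997=741 -> [741]
  root = 741 != target 946
Candidate C: set leaf[3] = 28 -> leaves = [60, 96, 3, 28, 11, 90, 58, 21]
  L0: [60, 96, 3, 28, 11, 90, 58, 21]
  L1: h(60,96)=(60*31+96)%997=959 h(3,28)=(3*31+28)%997=121 h(11,90)=(11*31+90)%997=431 h(58,21)=(58*31+21)%997=822 -> [959, 121, 431, 822]
  L2: h(959,121)=(959*31+121)%997=937 h(431,822)=(431*31+822)%997=225 -> [937, 225]
  L3: h(937,225)=(937*31+225)%997=359 -> [359]
  root = 359 != target 946
Candidate A produces the target root.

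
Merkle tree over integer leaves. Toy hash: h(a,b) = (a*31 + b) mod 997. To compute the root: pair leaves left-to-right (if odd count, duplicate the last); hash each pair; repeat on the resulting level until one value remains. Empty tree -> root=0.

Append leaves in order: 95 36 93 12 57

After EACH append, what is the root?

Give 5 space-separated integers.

After append 95 (leaves=[95]):
  L0: [95]
  root=95
After append 36 (leaves=[95, 36]):
  L0: [95, 36]
  L1: h(95,36)=(95*31+36)%997=987 -> [987]
  root=987
After append 93 (leaves=[95, 36, 93]):
  L0: [95, 36, 93]
  L1: h(95,36)=(95*31+36)%997=987 h(93,93)=(93*31+93)%997=982 -> [987, 982]
  L2: h(987,982)=(987*31+982)%997=672 -> [672]
  root=672
After append 12 (leaves=[95, 36, 93, 12]):
  L0: [95, 36, 93, 12]
  L1: h(95,36)=(95*31+36)%997=987 h(93,12)=(93*31+12)%997=901 -> [987, 901]
  L2: h(987,901)=(987*31+901)%997=591 -> [591]
  root=591
After append 57 (leaves=[95, 36, 93, 12, 57]):
  L0: [95, 36, 93, 12, 57]
  L1: h(95,36)=(95*31+36)%997=987 h(93,12)=(93*31+12)%997=901 h(57,57)=(57*31+57)%997=827 -> [987, 901, 827]
  L2: h(987,901)=(987*31+901)%997=591 h(827,827)=(827*31+827)%997=542 -> [591, 542]
  L3: h(591,542)=(591*31+542)%997=917 -> [917]
  root=917

Answer: 95 987 672 591 917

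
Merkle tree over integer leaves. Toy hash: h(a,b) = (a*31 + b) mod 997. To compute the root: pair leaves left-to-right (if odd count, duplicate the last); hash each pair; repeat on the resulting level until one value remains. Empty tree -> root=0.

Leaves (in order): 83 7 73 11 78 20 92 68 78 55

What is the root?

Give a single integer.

Answer: 676

Derivation:
L0: [83, 7, 73, 11, 78, 20, 92, 68, 78, 55]
L1: h(83,7)=(83*31+7)%997=586 h(73,11)=(73*31+11)%997=280 h(78,20)=(78*31+20)%997=444 h(92,68)=(92*31+68)%997=926 h(78,55)=(78*31+55)%997=479 -> [586, 280, 444, 926, 479]
L2: h(586,280)=(586*31+280)%997=500 h(444,926)=(444*31+926)%997=732 h(479,479)=(479*31+479)%997=373 -> [500, 732, 373]
L3: h(500,732)=(500*31+732)%997=280 h(373,373)=(373*31+373)%997=969 -> [280, 969]
L4: h(280,969)=(280*31+969)%997=676 -> [676]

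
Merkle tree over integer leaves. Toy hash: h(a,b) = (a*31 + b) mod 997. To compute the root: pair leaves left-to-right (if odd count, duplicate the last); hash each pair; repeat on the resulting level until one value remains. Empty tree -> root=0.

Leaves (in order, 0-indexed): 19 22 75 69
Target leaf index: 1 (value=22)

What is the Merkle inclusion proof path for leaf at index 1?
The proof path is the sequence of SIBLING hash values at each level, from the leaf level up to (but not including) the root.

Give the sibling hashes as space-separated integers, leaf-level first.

Answer: 19 400

Derivation:
L0 (leaves): [19, 22, 75, 69], target index=1
L1: h(19,22)=(19*31+22)%997=611 [pair 0] h(75,69)=(75*31+69)%997=400 [pair 1] -> [611, 400]
  Sibling for proof at L0: 19
L2: h(611,400)=(611*31+400)%997=398 [pair 0] -> [398]
  Sibling for proof at L1: 400
Root: 398
Proof path (sibling hashes from leaf to root): [19, 400]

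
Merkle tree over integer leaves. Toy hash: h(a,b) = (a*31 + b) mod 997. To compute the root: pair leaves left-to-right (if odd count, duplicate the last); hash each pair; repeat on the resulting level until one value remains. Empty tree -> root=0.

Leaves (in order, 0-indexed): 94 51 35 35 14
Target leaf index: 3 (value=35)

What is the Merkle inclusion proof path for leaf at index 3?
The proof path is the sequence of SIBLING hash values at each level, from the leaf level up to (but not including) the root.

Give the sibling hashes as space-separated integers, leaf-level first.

L0 (leaves): [94, 51, 35, 35, 14], target index=3
L1: h(94,51)=(94*31+51)%997=971 [pair 0] h(35,35)=(35*31+35)%997=123 [pair 1] h(14,14)=(14*31+14)%997=448 [pair 2] -> [971, 123, 448]
  Sibling for proof at L0: 35
L2: h(971,123)=(971*31+123)%997=314 [pair 0] h(448,448)=(448*31+448)%997=378 [pair 1] -> [314, 378]
  Sibling for proof at L1: 971
L3: h(314,378)=(314*31+378)%997=142 [pair 0] -> [142]
  Sibling for proof at L2: 378
Root: 142
Proof path (sibling hashes from leaf to root): [35, 971, 378]

Answer: 35 971 378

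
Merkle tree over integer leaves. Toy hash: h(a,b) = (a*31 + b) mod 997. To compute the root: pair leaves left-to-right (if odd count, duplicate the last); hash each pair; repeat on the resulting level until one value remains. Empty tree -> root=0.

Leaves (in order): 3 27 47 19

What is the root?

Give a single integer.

L0: [3, 27, 47, 19]
L1: h(3,27)=(3*31+27)%997=120 h(47,19)=(47*31+19)%997=479 -> [120, 479]
L2: h(120,479)=(120*31+479)%997=211 -> [211]

Answer: 211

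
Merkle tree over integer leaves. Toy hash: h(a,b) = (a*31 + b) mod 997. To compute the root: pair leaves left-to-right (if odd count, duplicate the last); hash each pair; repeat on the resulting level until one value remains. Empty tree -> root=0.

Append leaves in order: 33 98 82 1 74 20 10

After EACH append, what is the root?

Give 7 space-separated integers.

After append 33 (leaves=[33]):
  L0: [33]
  root=33
After append 98 (leaves=[33, 98]):
  L0: [33, 98]
  L1: h(33,98)=(33*31+98)%997=124 -> [124]
  root=124
After append 82 (leaves=[33, 98, 82]):
  L0: [33, 98, 82]
  L1: h(33,98)=(33*31+98)%997=124 h(82,82)=(82*31+82)%997=630 -> [124, 630]
  L2: h(124,630)=(124*31+630)%997=486 -> [486]
  root=486
After append 1 (leaves=[33, 98, 82, 1]):
  L0: [33, 98, 82, 1]
  L1: h(33,98)=(33*31+98)%997=124 h(82,1)=(82*31+1)%997=549 -> [124, 549]
  L2: h(124,549)=(124*31+549)%997=405 -> [405]
  root=405
After append 74 (leaves=[33, 98, 82, 1, 74]):
  L0: [33, 98, 82, 1, 74]
  L1: h(33,98)=(33*31+98)%997=124 h(82,1)=(82*31+1)%997=549 h(74,74)=(74*31+74)%997=374 -> [124, 549, 374]
  L2: h(124,549)=(124*31+549)%997=405 h(374,374)=(374*31+374)%997=4 -> [405, 4]
  L3: h(405,4)=(405*31+4)%997=595 -> [595]
  root=595
After append 20 (leaves=[33, 98, 82, 1, 74, 20]):
  L0: [33, 98, 82, 1, 74, 20]
  L1: h(33,98)=(33*31+98)%997=124 h(82,1)=(82*31+1)%997=549 h(74,20)=(74*31+20)%997=320 -> [124, 549, 320]
  L2: h(124,549)=(124*31+549)%997=405 h(320,320)=(320*31+320)%997=270 -> [405, 270]
  L3: h(405,270)=(405*31+270)%997=861 -> [861]
  root=861
After append 10 (leaves=[33, 98, 82, 1, 74, 20, 10]):
  L0: [33, 98, 82, 1, 74, 20, 10]
  L1: h(33,98)=(33*31+98)%997=124 h(82,1)=(82*31+1)%997=549 h(74,20)=(74*31+20)%997=320 h(10,10)=(10*31+10)%997=320 -> [124, 549, 320, 320]
  L2: h(124,549)=(124*31+549)%997=405 h(320,320)=(320*31+320)%997=270 -> [405, 270]
  L3: h(405,270)=(405*31+270)%997=861 -> [861]
  root=861

Answer: 33 124 486 405 595 861 861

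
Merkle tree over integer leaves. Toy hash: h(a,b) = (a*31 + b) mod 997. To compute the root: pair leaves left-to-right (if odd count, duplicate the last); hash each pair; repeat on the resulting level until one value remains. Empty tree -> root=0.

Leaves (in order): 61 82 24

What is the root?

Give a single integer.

L0: [61, 82, 24]
L1: h(61,82)=(61*31+82)%997=976 h(24,24)=(24*31+24)%997=768 -> [976, 768]
L2: h(976,768)=(976*31+768)%997=117 -> [117]

Answer: 117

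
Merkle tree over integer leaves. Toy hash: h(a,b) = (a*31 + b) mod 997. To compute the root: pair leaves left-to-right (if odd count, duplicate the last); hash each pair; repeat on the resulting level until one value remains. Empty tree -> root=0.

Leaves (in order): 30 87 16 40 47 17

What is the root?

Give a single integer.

L0: [30, 87, 16, 40, 47, 17]
L1: h(30,87)=(30*31+87)%997=20 h(16,40)=(16*31+40)%997=536 h(47,17)=(47*31+17)%997=477 -> [20, 536, 477]
L2: h(20,536)=(20*31+536)%997=159 h(477,477)=(477*31+477)%997=309 -> [159, 309]
L3: h(159,309)=(159*31+309)%997=253 -> [253]

Answer: 253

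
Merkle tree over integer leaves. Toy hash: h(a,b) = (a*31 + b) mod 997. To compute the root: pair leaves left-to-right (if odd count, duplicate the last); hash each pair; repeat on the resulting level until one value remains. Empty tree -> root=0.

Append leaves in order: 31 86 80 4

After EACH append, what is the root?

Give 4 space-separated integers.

Answer: 31 50 122 46

Derivation:
After append 31 (leaves=[31]):
  L0: [31]
  root=31
After append 86 (leaves=[31, 86]):
  L0: [31, 86]
  L1: h(31,86)=(31*31+86)%997=50 -> [50]
  root=50
After append 80 (leaves=[31, 86, 80]):
  L0: [31, 86, 80]
  L1: h(31,86)=(31*31+86)%997=50 h(80,80)=(80*31+80)%997=566 -> [50, 566]
  L2: h(50,566)=(50*31+566)%997=122 -> [122]
  root=122
After append 4 (leaves=[31, 86, 80, 4]):
  L0: [31, 86, 80, 4]
  L1: h(31,86)=(31*31+86)%997=50 h(80,4)=(80*31+4)%997=490 -> [50, 490]
  L2: h(50,490)=(50*31+490)%997=46 -> [46]
  root=46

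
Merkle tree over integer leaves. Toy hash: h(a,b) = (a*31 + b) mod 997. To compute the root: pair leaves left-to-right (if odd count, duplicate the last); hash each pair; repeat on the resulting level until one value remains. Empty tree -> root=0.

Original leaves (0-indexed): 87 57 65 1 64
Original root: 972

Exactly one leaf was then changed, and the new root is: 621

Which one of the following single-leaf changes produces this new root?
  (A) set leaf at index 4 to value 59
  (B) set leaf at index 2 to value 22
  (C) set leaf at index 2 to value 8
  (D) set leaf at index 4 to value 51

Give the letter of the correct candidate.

Answer: D

Derivation:
Original leaves: [87, 57, 65, 1, 64]
Target new root: 621
Try each candidate change and compute the resulting root:
Candidate A: set leaf[4] = 59 -> leaves = [87, 57, 65, 1, 59]
  L0: [87, 57, 65, 1, 59]
  L1: h(87,57)=(87*31+57)%997=760 h(65,1)=(65*31+1)%997=22 h(59,59)=(59*31+59)%997=891 -> [760, 22, 891]
  L2: h(760,22)=(760*31+22)%997=651 h(891,891)=(891*31+891)%997=596 -> [651, 596]
  L3: h(651,596)=(651*31+596)%997=837 -> [837]
  root = 837 != target 621
Candidate B: set leaf[2] = 22 -> leaves = [87, 57, 22, 1, 64]
  L0: [87, 57, 22, 1, 64]
  L1: h(87,57)=(87*31+57)%997=760 h(22,1)=(22*31+1)%997=683 h(64,64)=(64*31+64)%997=54 -> [760, 683, 54]
  L2: h(760,683)=(760*31+683)%997=315 h(54,54)=(54*31+54)%997=731 -> [315, 731]
  L3: h(315,731)=(315*31+731)%997=526 -> [526]
  root = 526 != target 621
Candidate C: set leaf[2] = 8 -> leaves = [87, 57, 8, 1, 64]
  L0: [87, 57, 8, 1, 64]
  L1: h(87,57)=(87*31+57)%997=760 h(8,1)=(8*31+1)%997=249 h(64,64)=(64*31+64)%997=54 -> [760, 249, 54]
  L2: h(760,249)=(760*31+249)%997=878 h(54,54)=(54*31+54)%997=731 -> [878, 731]
  L3: h(878,731)=(878*31+731)%997=33 -> [33]
  root = 33 != target 621
Candidate D: set leaf[4] = 51 -> leaves = [87, 57, 65, 1, 51]
  L0: [87, 57, 65, 1, 51]
  L1: h(87,57)=(87*31+57)%997=760 h(65,1)=(65*31+1)%997=22 h(51,51)=(51*31+51)%997=635 -> [760, 22, 635]
  L2: h(760,22)=(760*31+22)%997=651 h(635,635)=(635*31+635)%997=380 -> [651, 380]
  L3: h(651,380)=(651*31+380)%997=621 -> [621]
  root = 621 == target 621  ** MATCH **
Candidate D produces the target root.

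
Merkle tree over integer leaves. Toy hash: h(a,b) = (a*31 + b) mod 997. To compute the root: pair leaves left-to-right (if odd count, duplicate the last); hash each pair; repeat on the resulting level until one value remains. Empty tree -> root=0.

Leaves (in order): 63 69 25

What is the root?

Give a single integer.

Answer: 671

Derivation:
L0: [63, 69, 25]
L1: h(63,69)=(63*31+69)%997=28 h(25,25)=(25*31+25)%997=800 -> [28, 800]
L2: h(28,800)=(28*31+800)%997=671 -> [671]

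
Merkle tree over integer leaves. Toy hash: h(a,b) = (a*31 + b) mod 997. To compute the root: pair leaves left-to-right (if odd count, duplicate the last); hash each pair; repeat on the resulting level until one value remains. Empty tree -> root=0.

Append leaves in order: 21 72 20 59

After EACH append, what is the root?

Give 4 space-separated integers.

Answer: 21 723 122 161

Derivation:
After append 21 (leaves=[21]):
  L0: [21]
  root=21
After append 72 (leaves=[21, 72]):
  L0: [21, 72]
  L1: h(21,72)=(21*31+72)%997=723 -> [723]
  root=723
After append 20 (leaves=[21, 72, 20]):
  L0: [21, 72, 20]
  L1: h(21,72)=(21*31+72)%997=723 h(20,20)=(20*31+20)%997=640 -> [723, 640]
  L2: h(723,640)=(723*31+640)%997=122 -> [122]
  root=122
After append 59 (leaves=[21, 72, 20, 59]):
  L0: [21, 72, 20, 59]
  L1: h(21,72)=(21*31+72)%997=723 h(20,59)=(20*31+59)%997=679 -> [723, 679]
  L2: h(723,679)=(723*31+679)%997=161 -> [161]
  root=161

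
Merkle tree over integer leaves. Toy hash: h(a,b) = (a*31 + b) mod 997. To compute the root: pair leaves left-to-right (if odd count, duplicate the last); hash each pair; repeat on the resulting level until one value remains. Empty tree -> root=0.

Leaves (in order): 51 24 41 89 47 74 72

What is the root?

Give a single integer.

L0: [51, 24, 41, 89, 47, 74, 72]
L1: h(51,24)=(51*31+24)%997=608 h(41,89)=(41*31+89)%997=363 h(47,74)=(47*31+74)%997=534 h(72,72)=(72*31+72)%997=310 -> [608, 363, 534, 310]
L2: h(608,363)=(608*31+363)%997=268 h(534,310)=(534*31+310)%997=912 -> [268, 912]
L3: h(268,912)=(268*31+912)%997=247 -> [247]

Answer: 247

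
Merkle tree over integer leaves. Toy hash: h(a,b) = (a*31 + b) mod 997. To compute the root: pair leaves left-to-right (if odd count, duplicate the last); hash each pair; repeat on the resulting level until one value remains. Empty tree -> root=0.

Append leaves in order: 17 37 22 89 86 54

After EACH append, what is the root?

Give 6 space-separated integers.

After append 17 (leaves=[17]):
  L0: [17]
  root=17
After append 37 (leaves=[17, 37]):
  L0: [17, 37]
  L1: h(17,37)=(17*31+37)%997=564 -> [564]
  root=564
After append 22 (leaves=[17, 37, 22]):
  L0: [17, 37, 22]
  L1: h(17,37)=(17*31+37)%997=564 h(22,22)=(22*31+22)%997=704 -> [564, 704]
  L2: h(564,704)=(564*31+704)%997=242 -> [242]
  root=242
After append 89 (leaves=[17, 37, 22, 89]):
  L0: [17, 37, 22, 89]
  L1: h(17,37)=(17*31+37)%997=564 h(22,89)=(22*31+89)%997=771 -> [564, 771]
  L2: h(564,771)=(564*31+771)%997=309 -> [309]
  root=309
After append 86 (leaves=[17, 37, 22, 89, 86]):
  L0: [17, 37, 22, 89, 86]
  L1: h(17,37)=(17*31+37)%997=564 h(22,89)=(22*31+89)%997=771 h(86,86)=(86*31+86)%997=758 -> [564, 771, 758]
  L2: h(564,771)=(564*31+771)%997=309 h(758,758)=(758*31+758)%997=328 -> [309, 328]
  L3: h(309,328)=(309*31+328)%997=934 -> [934]
  root=934
After append 54 (leaves=[17, 37, 22, 89, 86, 54]):
  L0: [17, 37, 22, 89, 86, 54]
  L1: h(17,37)=(17*31+37)%997=564 h(22,89)=(22*31+89)%997=771 h(86,54)=(86*31+54)%997=726 -> [564, 771, 726]
  L2: h(564,771)=(564*31+771)%997=309 h(726,726)=(726*31+726)%997=301 -> [309, 301]
  L3: h(309,301)=(309*31+301)%997=907 -> [907]
  root=907

Answer: 17 564 242 309 934 907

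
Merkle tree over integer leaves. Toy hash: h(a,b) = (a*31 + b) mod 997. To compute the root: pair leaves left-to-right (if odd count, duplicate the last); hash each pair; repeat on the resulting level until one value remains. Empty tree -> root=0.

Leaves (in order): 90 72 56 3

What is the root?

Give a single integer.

L0: [90, 72, 56, 3]
L1: h(90,72)=(90*31+72)%997=868 h(56,3)=(56*31+3)%997=742 -> [868, 742]
L2: h(868,742)=(868*31+742)%997=731 -> [731]

Answer: 731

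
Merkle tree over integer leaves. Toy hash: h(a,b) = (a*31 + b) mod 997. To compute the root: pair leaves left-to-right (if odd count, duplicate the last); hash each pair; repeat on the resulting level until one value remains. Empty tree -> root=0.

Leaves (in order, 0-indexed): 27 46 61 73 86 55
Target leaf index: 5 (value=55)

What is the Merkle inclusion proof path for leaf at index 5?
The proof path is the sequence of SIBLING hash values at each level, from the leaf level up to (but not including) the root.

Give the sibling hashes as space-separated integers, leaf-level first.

Answer: 86 727 424

Derivation:
L0 (leaves): [27, 46, 61, 73, 86, 55], target index=5
L1: h(27,46)=(27*31+46)%997=883 [pair 0] h(61,73)=(61*31+73)%997=967 [pair 1] h(86,55)=(86*31+55)%997=727 [pair 2] -> [883, 967, 727]
  Sibling for proof at L0: 86
L2: h(883,967)=(883*31+967)%997=424 [pair 0] h(727,727)=(727*31+727)%997=333 [pair 1] -> [424, 333]
  Sibling for proof at L1: 727
L3: h(424,333)=(424*31+333)%997=516 [pair 0] -> [516]
  Sibling for proof at L2: 424
Root: 516
Proof path (sibling hashes from leaf to root): [86, 727, 424]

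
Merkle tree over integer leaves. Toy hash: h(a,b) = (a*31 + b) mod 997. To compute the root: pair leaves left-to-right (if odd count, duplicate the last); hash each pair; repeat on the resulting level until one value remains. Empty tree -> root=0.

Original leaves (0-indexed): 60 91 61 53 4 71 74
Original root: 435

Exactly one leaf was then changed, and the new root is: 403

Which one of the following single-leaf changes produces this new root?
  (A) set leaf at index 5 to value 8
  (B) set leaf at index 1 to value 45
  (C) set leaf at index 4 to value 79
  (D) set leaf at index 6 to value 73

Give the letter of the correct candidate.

Original leaves: [60, 91, 61, 53, 4, 71, 74]
Target new root: 403
Try each candidate change and compute the resulting root:
Candidate A: set leaf[5] = 8 -> leaves = [60, 91, 61, 53, 4, 8, 74]
  L0: [60, 91, 61, 53, 4, 8, 74]
  L1: h(60,91)=(60*31+91)%997=954 h(61,53)=(61*31+53)%997=947 h(4,8)=(4*31+8)%997=132 h(74,74)=(74*31+74)%997=374 -> [954, 947, 132, 374]
  L2: h(954,947)=(954*31+947)%997=611 h(132,374)=(132*31+374)%997=478 -> [611, 478]
  L3: h(611,478)=(611*31+478)%997=476 -> [476]
  root = 476 != target 403
Candidate B: set leaf[1] = 45 -> leaves = [60, 45, 61, 53, 4, 71, 74]
  L0: [60, 45, 61, 53, 4, 71, 74]
  L1: h(60,45)=(60*31+45)%997=908 h(61,53)=(61*31+53)%997=947 h(4,71)=(4*31+71)%997=195 h(74,74)=(74*31+74)%997=374 -> [908, 947, 195, 374]
  L2: h(908,947)=(908*31+947)%997=182 h(195,374)=(195*31+374)%997=437 -> [182, 437]
  L3: h(182,437)=(182*31+437)%997=97 -> [97]
  root = 97 != target 403
Candidate C: set leaf[4] = 79 -> leaves = [60, 91, 61, 53, 79, 71, 74]
  L0: [60, 91, 61, 53, 79, 71, 74]
  L1: h(60,91)=(60*31+91)%997=954 h(61,53)=(61*31+53)%997=947 h(79,71)=(79*31+71)%997=526 h(74,74)=(74*31+74)%997=374 -> [954, 947, 526, 374]
  L2: h(954,947)=(954*31+947)%997=611 h(526,374)=(526*31+374)%997=728 -> [611, 728]
  L3: h(611,728)=(611*31+728)%997=726 -> [726]
  root = 726 != target 403
Candidate D: set leaf[6] = 73 -> leaves = [60, 91, 61, 53, 4, 71, 73]
  L0: [60, 91, 61, 53, 4, 71, 73]
  L1: h(60,91)=(60*31+91)%997=954 h(61,53)=(61*31+53)%997=947 h(4,71)=(4*31+71)%997=195 h(73,73)=(73*31+73)%997=342 -> [954, 947, 195, 342]
  L2: h(954,947)=(954*31+947)%997=611 h(195,342)=(195*31+342)%997=405 -> [611, 405]
  L3: h(611,405)=(611*31+405)%997=403 -> [403]
  root = 403 == target 403  ** MATCH **
Candidate D produces the target root.

Answer: D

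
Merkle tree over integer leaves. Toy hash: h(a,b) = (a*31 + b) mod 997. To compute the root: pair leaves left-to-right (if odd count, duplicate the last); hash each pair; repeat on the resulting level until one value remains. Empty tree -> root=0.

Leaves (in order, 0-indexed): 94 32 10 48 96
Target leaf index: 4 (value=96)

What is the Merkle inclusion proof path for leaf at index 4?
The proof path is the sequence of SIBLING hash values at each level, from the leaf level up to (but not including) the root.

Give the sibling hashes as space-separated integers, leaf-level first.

L0 (leaves): [94, 32, 10, 48, 96], target index=4
L1: h(94,32)=(94*31+32)%997=952 [pair 0] h(10,48)=(10*31+48)%997=358 [pair 1] h(96,96)=(96*31+96)%997=81 [pair 2] -> [952, 358, 81]
  Sibling for proof at L0: 96
L2: h(952,358)=(952*31+358)%997=957 [pair 0] h(81,81)=(81*31+81)%997=598 [pair 1] -> [957, 598]
  Sibling for proof at L1: 81
L3: h(957,598)=(957*31+598)%997=355 [pair 0] -> [355]
  Sibling for proof at L2: 957
Root: 355
Proof path (sibling hashes from leaf to root): [96, 81, 957]

Answer: 96 81 957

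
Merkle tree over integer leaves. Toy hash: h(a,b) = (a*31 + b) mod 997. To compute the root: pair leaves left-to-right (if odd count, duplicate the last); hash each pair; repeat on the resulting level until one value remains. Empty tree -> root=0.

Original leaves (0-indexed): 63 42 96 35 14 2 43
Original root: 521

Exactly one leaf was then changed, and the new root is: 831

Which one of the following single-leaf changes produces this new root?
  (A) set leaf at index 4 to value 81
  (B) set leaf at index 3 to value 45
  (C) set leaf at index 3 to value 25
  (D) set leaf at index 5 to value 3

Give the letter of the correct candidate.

Original leaves: [63, 42, 96, 35, 14, 2, 43]
Target new root: 831
Try each candidate change and compute the resulting root:
Candidate A: set leaf[4] = 81 -> leaves = [63, 42, 96, 35, 81, 2, 43]
  L0: [63, 42, 96, 35, 81, 2, 43]
  L1: h(63,42)=(63*31+42)%997=1 h(96,35)=(96*31+35)%997=20 h(81,2)=(81*31+2)%997=519 h(43,43)=(43*31+43)%997=379 -> [1, 20, 519, 379]
  L2: h(1,20)=(1*31+20)%997=51 h(519,379)=(519*31+379)%997=516 -> [51, 516]
  L3: h(51,516)=(51*31+516)%997=103 -> [103]
  root = 103 != target 831
Candidate B: set leaf[3] = 45 -> leaves = [63, 42, 96, 45, 14, 2, 43]
  L0: [63, 42, 96, 45, 14, 2, 43]
  L1: h(63,42)=(63*31+42)%997=1 h(96,45)=(96*31+45)%997=30 h(14,2)=(14*31+2)%997=436 h(43,43)=(43*31+43)%997=379 -> [1, 30, 436, 379]
  L2: h(1,30)=(1*31+30)%997=61 h(436,379)=(436*31+379)%997=934 -> [61, 934]
  L3: h(61,934)=(61*31+934)%997=831 -> [831]
  root = 831 == target 831  ** MATCH **
Candidate C: set leaf[3] = 25 -> leaves = [63, 42, 96, 25, 14, 2, 43]
  L0: [63, 42, 96, 25, 14, 2, 43]
  L1: h(63,42)=(63*31+42)%997=1 h(96,25)=(96*31+25)%997=10 h(14,2)=(14*31+2)%997=436 h(43,43)=(43*31+43)%997=379 -> [1, 10, 436, 379]
  L2: h(1,10)=(1*31+10)%997=41 h(436,379)=(436*31+379)%997=934 -> [41, 934]
  L3: h(41,934)=(41*31+934)%997=211 -> [211]
  root = 211 != target 831
Candidate D: set leaf[5] = 3 -> leaves = [63, 42, 96, 35, 14, 3, 43]
  L0: [63, 42, 96, 35, 14, 3, 43]
  L1: h(63,42)=(63*31+42)%997=1 h(96,35)=(96*31+35)%997=20 h(14,3)=(14*31+3)%997=437 h(43,43)=(43*31+43)%997=379 -> [1, 20, 437, 379]
  L2: h(1,20)=(1*31+20)%997=51 h(437,379)=(437*31+379)%997=965 -> [51, 965]
  L3: h(51,965)=(51*31+965)%997=552 -> [552]
  root = 552 != target 831
Candidate B produces the target root.

Answer: B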